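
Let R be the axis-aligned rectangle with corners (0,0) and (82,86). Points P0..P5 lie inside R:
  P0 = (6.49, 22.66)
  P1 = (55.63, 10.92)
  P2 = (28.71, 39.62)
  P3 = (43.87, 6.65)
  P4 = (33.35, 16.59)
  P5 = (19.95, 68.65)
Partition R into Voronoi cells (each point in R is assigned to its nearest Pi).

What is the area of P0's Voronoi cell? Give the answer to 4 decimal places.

Area of P0's cell: 771.7046

1. box [0,82]×[0,86]: [(0, 0) (82, 0) (82, 86) (0, 86)]
2. ⊥bis P0·P1 via (31.06,16.79): [(0, 0) (27.0487, 0) (47.5949, 86) (0, 86)]  |A|=3209.6758
3. ⊥bis P0·P2 via (17.6,31.14): [(0, 54.1985) (0, 0) (27.0487, 0) (30.4624, 14.2885)]  |A|=1018.7496
4. ⊥bis P0·P3 via (25.18,14.655): [(26.9781, 18.8533) (0, 54.1985) (0, 0) (18.9032, 0)]  |A|=909.2813
5. ⊥bis P0·P4 via (19.92,19.625): [(21.3978, 26.1643) (0, 54.1985) (0, 0) (15.485, 0)]  |A|=782.4419
6. ⊥bis P0·P5 via (13.22,45.655): [(21.3978, 26.1643) (4.5941, 48.1796) (0, 49.5241) (0, 0) (15.485, 0)]  |A|=771.7046
7. canonical 5-gon: [(21.3978, 26.1643) (4.5941, 48.1796) (0, 49.5241) (0, 0) (15.485, 0)]
8. shoelace: 771.7046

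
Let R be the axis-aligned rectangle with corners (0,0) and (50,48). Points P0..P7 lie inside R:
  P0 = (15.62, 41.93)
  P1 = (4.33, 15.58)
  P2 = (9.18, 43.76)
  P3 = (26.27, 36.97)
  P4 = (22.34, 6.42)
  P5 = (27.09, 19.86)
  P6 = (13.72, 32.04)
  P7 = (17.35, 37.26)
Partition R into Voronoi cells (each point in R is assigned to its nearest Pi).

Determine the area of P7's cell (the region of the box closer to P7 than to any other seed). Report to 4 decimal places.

Area of P7's cell: 59.2872

1. box [0,50]×[0,48]: [(0, 0) (50, 0) (50, 48) (0, 48)]
2. ⊥bis P7·P0 via (16.485,39.595): [(0, 33.4881) (0, 0) (50, 0) (50, 48) (39.1736, 48)]  |A|=2115.7587
3. ⊥bis P7·P1 via (10.84,26.42): [(0, 33.4881) (0, 32.93) (50, 2.9023) (50, 48) (39.1736, 48)]  |A|=1219.9506
4. ⊥bis P7·P2 via (13.265,40.51): [(10.8872, 37.5213) (4.8954, 29.9901) (50, 2.9023) (50, 48) (39.1736, 48)]  |A|=1189.6703
5. ⊥bis P7·P3 via (21.81,37.115): [(21.9565, 41.6219) (10.8872, 37.5213) (4.8954, 29.9901) (21.2589, 20.1629)]  |A|=208.3977
6. ⊥bis P7·P4 via (19.845,21.84): [(21.3212, 22.0788) (21.9565, 41.6219) (10.8872, 37.5213) (4.8954, 29.9901) (18.7589, 21.6643)]  |A|=205.9561
7. ⊥bis P7·P5 via (22.22,28.56): [(21.5191, 28.1677) (21.9565, 41.6219) (10.8872, 37.5213) (4.8954, 29.9901) (14.4857, 24.2306)]  |A|=180.7597
8. ⊥bis P7·P6 via (15.535,34.65): [(21.5929, 30.4373) (21.9565, 41.6219) (11.2257, 37.6467)]  |A|=59.2872
9. canonical 3-gon: [(21.5929, 30.4373) (21.9565, 41.6219) (11.2257, 37.6467)]
10. shoelace: 59.2872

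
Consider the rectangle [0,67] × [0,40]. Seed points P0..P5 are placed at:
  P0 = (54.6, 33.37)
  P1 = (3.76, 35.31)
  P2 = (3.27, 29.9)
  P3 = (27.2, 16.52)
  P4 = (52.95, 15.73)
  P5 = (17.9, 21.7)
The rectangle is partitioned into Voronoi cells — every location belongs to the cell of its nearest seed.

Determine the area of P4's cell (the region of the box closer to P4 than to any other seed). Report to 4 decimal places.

Area of P4's cell: 664.1544

1. box [0,67]×[0,40]: [(0, 0) (67, 0) (67, 40) (0, 40)]
2. ⊥bis P4·P0 via (53.775,24.55): [(0, 29.58) (0, 0) (67, 0) (67, 23.313)]  |A|=1771.9136
3. ⊥bis P4·P1 via (28.355,25.52): [(28.8952, 26.8772) (18.1968, 0) (67, 0) (67, 23.313)]  |A|=1100.014
4. ⊥bis P4·P2 via (28.11,22.815): [(29.2589, 26.8432) (21.6026, 0) (67, 0) (67, 23.313)]  |A|=1049.2334
5. ⊥bis P4·P3 via (40.075,16.125): [(40.3719, 25.8037) (39.5803, 0) (67, 0) (67, 23.313)]  |A|=664.1544
6. ⊥bis P4·P5 via (35.425,18.715): [(40.3719, 25.8037) (39.5803, 0) (67, 0) (67, 23.313)]  |A|=664.1544
7. canonical 4-gon: [(40.3719, 25.8037) (39.5803, 0) (67, 0) (67, 23.313)]
8. shoelace: 664.1544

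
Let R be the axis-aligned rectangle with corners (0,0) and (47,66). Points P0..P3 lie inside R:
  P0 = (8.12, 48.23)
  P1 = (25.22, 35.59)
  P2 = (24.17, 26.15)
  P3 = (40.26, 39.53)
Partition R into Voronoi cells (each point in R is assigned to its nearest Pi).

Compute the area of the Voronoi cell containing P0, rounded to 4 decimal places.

Area of P0's cell: 754.6232

1. box [0,47]×[0,66]: [(0, 0) (47, 0) (47, 66) (0, 66)]
2. ⊥bis P0·P1 via (16.67,41.91): [(0, 19.358) (34.4769, 66) (0, 66)]  |A|=804.0349
3. ⊥bis P0·P2 via (16.145,37.19): [(0, 25.4542) (9.7391, 32.5335) (34.4769, 66) (0, 66)]  |A|=774.3494
4. ⊥bis P0·P3 via (24.19,43.88): [(0, 25.4542) (9.7391, 32.5335) (27.6936, 56.8233) (30.1777, 66) (0, 66)]  |A|=754.6232
5. canonical 5-gon: [(0, 25.4542) (9.7391, 32.5335) (27.6936, 56.8233) (30.1777, 66) (0, 66)]
6. shoelace: 754.6232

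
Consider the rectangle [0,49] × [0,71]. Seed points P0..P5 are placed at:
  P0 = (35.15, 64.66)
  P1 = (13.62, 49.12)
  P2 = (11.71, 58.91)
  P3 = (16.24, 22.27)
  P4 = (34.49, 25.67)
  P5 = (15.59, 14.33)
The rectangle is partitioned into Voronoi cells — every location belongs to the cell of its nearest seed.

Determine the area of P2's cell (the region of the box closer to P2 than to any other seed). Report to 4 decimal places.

Area of P2's cell: 395.6486

1. box [0,49]×[0,71]: [(0, 0) (49, 0) (49, 71) (0, 71)]
2. ⊥bis P2·P0 via (23.43,61.785): [(0, 0) (38.5863, 0) (21.1695, 71) (0, 71)]  |A|=2121.3308
3. ⊥bis P2·P1 via (12.665,54.015): [(0, 51.5441) (24.7573, 56.3742) (21.1695, 71) (0, 71)]  |A|=395.6486
4. ⊥bis P2·P3 via (13.975,40.59): [(0, 51.5441) (24.7573, 56.3742) (21.1695, 71) (0, 71)]  |A|=395.6486
5. ⊥bis P2·P4 via (23.1,42.29): [(0, 51.5441) (24.7573, 56.3742) (21.1695, 71) (0, 71)]  |A|=395.6486
6. ⊥bis P2·P5 via (13.65,36.62): [(0, 51.5441) (24.7573, 56.3742) (21.1695, 71) (0, 71)]  |A|=395.6486
7. canonical 4-gon: [(0, 51.5441) (24.7573, 56.3742) (21.1695, 71) (0, 71)]
8. shoelace: 395.6486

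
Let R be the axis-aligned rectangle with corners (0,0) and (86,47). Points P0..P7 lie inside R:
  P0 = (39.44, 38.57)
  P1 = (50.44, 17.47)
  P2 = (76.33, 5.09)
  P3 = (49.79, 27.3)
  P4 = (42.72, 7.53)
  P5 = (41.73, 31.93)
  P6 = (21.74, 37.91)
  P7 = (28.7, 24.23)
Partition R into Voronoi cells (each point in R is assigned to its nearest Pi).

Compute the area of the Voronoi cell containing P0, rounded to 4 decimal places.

1. box [0,86]×[0,47]: [(0, 0) (86, 0) (86, 47) (0, 47)]
2. ⊥bis P0·P1 via (44.94,28.02): [(0, 4.5916) (81.3471, 47) (0, 47)]  |A|=1724.9015
3. ⊥bis P0·P2 via (57.885,21.83): [(0, 4.5916) (80.1727, 46.3878) (80.7284, 47) (0, 47)]  |A|=1724.712
4. ⊥bis P0·P3 via (44.615,32.935): [(0, 4.5916) (31.8092, 21.1745) (59.9302, 47) (0, 47)]  |A|=1448.3512
5. ⊥bis P0·P4 via (41.08,23.05): [(0, 18.7091) (32.9114, 22.1868) (59.9302, 47) (0, 47)]  |A|=1209.077
6. ⊥bis P0·P5 via (40.585,35.25): [(0, 21.2531) (51.0752, 38.8679) (59.9302, 47) (0, 47)]  |A|=901.1956
7. ⊥bis P0·P6 via (30.59,38.24): [(30.827, 31.8847) (51.0752, 38.8679) (59.9302, 47) (30.2634, 47)]  |A|=275.625
8. ⊥bis P0·P7 via (34.07,31.4): [(30.7524, 33.8847) (32.6044, 32.4977) (51.0752, 38.8679) (59.9302, 47) (30.2634, 47)]  |A|=273.8247
9. canonical 5-gon: [(30.7524, 33.8847) (32.6044, 32.4977) (51.0752, 38.8679) (59.9302, 47) (30.2634, 47)]
10. shoelace: 273.8247

Area of P0's cell: 273.8247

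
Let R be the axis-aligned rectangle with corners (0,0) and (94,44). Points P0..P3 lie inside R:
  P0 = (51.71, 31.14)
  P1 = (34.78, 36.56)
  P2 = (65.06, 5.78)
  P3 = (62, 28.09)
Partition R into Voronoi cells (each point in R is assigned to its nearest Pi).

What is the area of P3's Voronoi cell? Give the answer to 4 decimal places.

1. box [0,94]×[0,44]: [(0, 0) (94, 0) (94, 44) (0, 44)]
2. ⊥bis P3·P0 via (56.855,29.615): [(48.077, 0) (94, 0) (94, 44) (61.1188, 44)]  |A|=1733.6932
3. ⊥bis P3·P1 via (48.39,32.325): [(48.077, 0) (94, 0) (94, 44) (61.1188, 44)]  |A|=1733.6932
4. ⊥bis P3·P2 via (63.53,16.935): [(52.6545, 15.4433) (94, 21.1142) (94, 44) (61.1188, 44)]  |A|=942.6018
5. canonical 4-gon: [(52.6545, 15.4433) (94, 21.1142) (94, 44) (61.1188, 44)]
6. shoelace: 942.6018

Area of P3's cell: 942.6018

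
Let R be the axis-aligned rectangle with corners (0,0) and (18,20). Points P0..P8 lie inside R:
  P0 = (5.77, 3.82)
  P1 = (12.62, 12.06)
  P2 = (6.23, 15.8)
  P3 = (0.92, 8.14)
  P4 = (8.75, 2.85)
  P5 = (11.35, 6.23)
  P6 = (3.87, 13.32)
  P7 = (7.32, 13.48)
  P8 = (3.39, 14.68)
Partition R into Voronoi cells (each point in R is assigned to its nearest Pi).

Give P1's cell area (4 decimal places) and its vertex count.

1. box [0,18]×[0,20]: [(0, 0) (18, 0) (18, 20) (0, 20)]
2. ⊥bis P1·P0 via (9.195,7.94): [(0, 15.5839) (18, 0.6203) (18, 20) (0, 20)]  |A|=214.1621
3. ⊥bis P1·P2 via (9.425,13.93): [(6.9913, 9.7719) (18, 0.6203) (18, 20) (12.9777, 20)]  |A|=132.3565
4. ⊥bis P1·P3 via (6.77,10.1): [(6.9913, 9.7719) (18, 0.6203) (18, 20) (12.9777, 20)]  |A|=132.3565
5. ⊥bis P1·P4 via (10.685,7.455): [(6.9913, 9.7719) (8.8518, 8.2253) (18, 4.3813) (18, 20) (12.9777, 20)]  |A|=115.1535
6. ⊥bis P1·P5 via (11.985,9.145): [(7.2306, 10.1807) (18, 7.8347) (18, 20) (12.9777, 20)]  |A|=90.1644
7. ⊥bis P1·P6 via (8.245,12.69): [(8.0968, 11.6607) (7.8638, 10.0428) (18, 7.8347) (18, 20) (12.9777, 20)]  |A|=89.636
8. ⊥bis P1·P7 via (9.97,12.77): [(11.0033, 16.6266) (9.1635, 9.7596) (18, 7.8347) (18, 20) (12.9777, 20)]  |A|=83.1406
9. ⊥bis P1·P8 via (8.005,13.37): [(11.0033, 16.6266) (9.1635, 9.7596) (18, 7.8347) (18, 20) (12.9777, 20)]  |A|=83.1406
10. canonical 5-gon: [(11.0033, 16.6266) (9.1635, 9.7596) (18, 7.8347) (18, 20) (12.9777, 20)]
11. shoelace: 83.1406

Area of P1's cell: 83.1406 (5 vertices)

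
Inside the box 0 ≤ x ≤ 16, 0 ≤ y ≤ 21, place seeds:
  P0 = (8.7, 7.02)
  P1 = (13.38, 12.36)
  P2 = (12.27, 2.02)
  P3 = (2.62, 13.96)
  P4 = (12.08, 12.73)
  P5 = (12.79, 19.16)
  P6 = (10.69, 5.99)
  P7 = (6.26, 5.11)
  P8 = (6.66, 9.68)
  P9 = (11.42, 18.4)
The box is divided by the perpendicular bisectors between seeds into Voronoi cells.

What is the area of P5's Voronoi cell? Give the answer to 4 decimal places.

1. box [0,16]×[0,21]: [(0, 0) (16, 0) (16, 21) (0, 21)]
2. ⊥bis P5·P0 via (10.745,13.09): [(0, 16.71) (16, 11.3196) (16, 21) (0, 21)]  |A|=111.7632
3. ⊥bis P5·P1 via (13.085,15.76): [(0, 16.71) (4.9221, 15.0517) (16, 16.0129) (16, 21) (0, 21)]  |A|=85.7671
4. ⊥bis P5·P2 via (12.53,10.59): [(0, 16.71) (4.9221, 15.0517) (16, 16.0129) (16, 21) (0, 21)]  |A|=85.7671
5. ⊥bis P5·P3 via (7.705,16.56): [(8.3252, 15.347) (16, 16.0129) (16, 21) (5.4348, 21)]  |A|=48.9999
6. ⊥bis P5·P4 via (12.435,15.945): [(7.7552, 16.4617) (13.6592, 15.8098) (16, 16.0129) (16, 21) (5.4348, 21)]  |A|=45.895
7. ⊥bis P5·P6 via (11.74,12.575): [(7.7552, 16.4617) (13.6592, 15.8098) (16, 16.0129) (16, 21) (5.4348, 21)]  |A|=45.895
8. ⊥bis P5·P7 via (9.525,12.135): [(7.7552, 16.4617) (13.6592, 15.8098) (16, 16.0129) (16, 21) (5.4348, 21)]  |A|=45.895
9. ⊥bis P5·P8 via (9.725,14.42): [(7.7552, 16.4617) (13.6592, 15.8098) (16, 16.0129) (16, 21) (5.4348, 21)]  |A|=45.895
10. ⊥bis P5·P9 via (12.105,18.78): [(13.7484, 15.8176) (16, 16.0129) (16, 21) (10.8735, 21)]  |A|=18.8984
11. canonical 4-gon: [(13.7484, 15.8176) (16, 16.0129) (16, 21) (10.8735, 21)]
12. shoelace: 18.8984

Area of P5's cell: 18.8984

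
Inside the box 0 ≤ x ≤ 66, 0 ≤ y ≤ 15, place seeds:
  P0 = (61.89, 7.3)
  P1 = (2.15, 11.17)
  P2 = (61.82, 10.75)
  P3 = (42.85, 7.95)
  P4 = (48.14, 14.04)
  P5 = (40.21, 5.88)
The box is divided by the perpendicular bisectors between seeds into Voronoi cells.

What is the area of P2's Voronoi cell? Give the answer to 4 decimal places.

Area of P2's cell: 66.8220

1. box [0,66]×[0,15]: [(0, 0) (66, 0) (66, 15) (0, 15)]
2. ⊥bis P2·P0 via (61.855,9.025): [(0, 7.77) (66, 9.1091) (66, 15) (0, 15)]  |A|=432.9906
3. ⊥bis P2·P1 via (31.985,10.96): [(31.9671, 8.4186) (66, 9.1091) (66, 15) (32.0134, 15)]  |A|=212.0821
4. ⊥bis P2·P3 via (52.335,9.35): [(52.4113, 8.8334) (66, 9.1091) (66, 15) (51.5011, 15)]  |A|=84.7297
5. ⊥bis P2·P4 via (54.98,12.395): [(54.1318, 8.8683) (66, 9.1091) (66, 15) (55.6065, 15)]  |A|=66.822
6. ⊥bis P2·P5 via (51.015,8.315): [(54.1318, 8.8683) (66, 9.1091) (66, 15) (55.6065, 15)]  |A|=66.822
7. canonical 4-gon: [(54.1318, 8.8683) (66, 9.1091) (66, 15) (55.6065, 15)]
8. shoelace: 66.822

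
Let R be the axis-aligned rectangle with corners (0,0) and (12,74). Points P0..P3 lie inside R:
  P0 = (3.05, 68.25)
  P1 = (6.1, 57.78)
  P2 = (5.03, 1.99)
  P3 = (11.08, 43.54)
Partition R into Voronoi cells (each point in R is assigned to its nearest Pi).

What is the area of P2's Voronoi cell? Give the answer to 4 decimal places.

1. box [0,12]×[0,74]: [(0, 0) (12, 0) (12, 74) (0, 74)]
2. ⊥bis P2·P0 via (4.04,35.12): [(0, 34.9993) (0, 0) (12, 0) (12, 35.3579)]  |A|=422.1428
3. ⊥bis P2·P1 via (5.565,29.885): [(0, 29.9917) (0, 0) (12, 0) (12, 29.7616)]  |A|=358.5199
4. ⊥bis P2·P3 via (8.055,22.765): [(0, 23.9379) (0, 0) (12, 0) (12, 22.1906)]  |A|=276.7707
5. canonical 4-gon: [(0, 23.9379) (0, 0) (12, 0) (12, 22.1906)]
6. shoelace: 276.7707

Area of P2's cell: 276.7707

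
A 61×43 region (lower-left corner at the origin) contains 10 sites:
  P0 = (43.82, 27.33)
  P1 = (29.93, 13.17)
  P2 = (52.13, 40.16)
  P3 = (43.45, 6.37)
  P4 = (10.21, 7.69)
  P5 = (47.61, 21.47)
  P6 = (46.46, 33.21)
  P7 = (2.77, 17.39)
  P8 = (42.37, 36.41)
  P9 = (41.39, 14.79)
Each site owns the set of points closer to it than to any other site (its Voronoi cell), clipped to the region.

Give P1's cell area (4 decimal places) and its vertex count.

Area of P1's cell: 447.3433 (7 vertices)

1. box [0,61]×[0,43]: [(0, 0) (61, 0) (61, 43) (0, 43)]
2. ⊥bis P1·P0 via (36.875,20.25): [(0, 0) (57.5186, 0) (13.6828, 43) (0, 43)]  |A|=1530.8302
3. ⊥bis P1·P2 via (41.03,26.665): [(0, 0) (57.5186, 0) (13.6828, 43) (0, 43)]  |A|=1530.8302
4. ⊥bis P1·P3 via (36.69,9.77): [(0, 0) (31.7761, 0) (40.2807, 16.9092) (13.6828, 43) (0, 43)]  |A|=1313.1872
5. ⊥bis P1·P4 via (20.07,10.43): [(22.9684, 0) (31.7761, 0) (40.2807, 16.9092) (13.6828, 43) (11.0191, 43)]  |A|=582.4558
6. ⊥bis P1·P5 via (38.77,17.32): [(22.9684, 0) (31.7761, 0) (39.5991, 15.5539) (37.8379, 19.3054) (13.6828, 43) (11.0191, 43)]  |A|=579.9838
7. ⊥bis P1·P6 via (38.195,23.19): [(22.9684, 0) (31.7761, 0) (39.5991, 15.5539) (37.8379, 19.3054) (13.6828, 43) (11.0191, 43)]  |A|=579.9838
8. ⊥bis P1·P7 via (16.35,15.28): [(17.2007, 20.7552) (22.9684, 0) (31.7761, 0) (39.5991, 15.5539) (37.8379, 19.3054) (19.7346, 37.0635)]  |A|=493.4885
9. ⊥bis P1·P8 via (36.15,24.79): [(19.2345, 33.8446) (17.2007, 20.7552) (22.9684, 0) (31.7761, 0) (39.5991, 15.5539) (37.8379, 19.3054) (27.5584, 29.3889)]  |A|=478.9772
10. ⊥bis P1·P9 via (35.66,13.98): [(19.2345, 33.8446) (17.2007, 20.7552) (22.9684, 0) (31.7761, 0) (36.3505, 9.0951) (34.4354, 22.6431) (27.5584, 29.3889)]  |A|=447.3433
11. canonical 7-gon: [(19.2345, 33.8446) (17.2007, 20.7552) (22.9684, 0) (31.7761, 0) (36.3505, 9.0951) (34.4354, 22.6431) (27.5584, 29.3889)]
12. shoelace: 447.3433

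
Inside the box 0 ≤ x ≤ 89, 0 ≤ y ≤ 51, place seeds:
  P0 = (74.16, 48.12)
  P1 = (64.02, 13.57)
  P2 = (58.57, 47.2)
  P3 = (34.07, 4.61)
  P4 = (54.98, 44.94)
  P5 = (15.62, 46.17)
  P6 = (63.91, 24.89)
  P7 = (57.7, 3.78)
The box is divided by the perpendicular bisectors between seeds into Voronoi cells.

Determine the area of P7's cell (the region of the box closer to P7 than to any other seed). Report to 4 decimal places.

1. box [0,89]×[0,51]: [(0, 0) (89, 0) (89, 51) (0, 51)]
2. ⊥bis P7·P0 via (65.93,25.95): [(0, 50.4247) (0, 0) (89, 0) (89, 17.3859)]  |A|=3017.5713
3. ⊥bis P7·P1 via (60.86,8.675): [(0, 47.9636) (0, 0) (74.298, 0)]  |A|=1781.7994
4. ⊥bis P7·P2 via (58.135,25.49): [(34.0656, 25.9723) (0, 26.6548) (0, 0) (74.298, 0)]  |A|=1418.8514
5. ⊥bis P7·P3 via (45.885,4.195): [(46.3709, 18.0285) (45.7377, 0) (74.298, 0)]  |A|=257.4508
6. ⊥bis P7·P4 via (56.34,24.36): [(46.3709, 18.0285) (45.7377, 0) (74.298, 0)]  |A|=257.4508
7. ⊥bis P7·P5 via (36.66,24.975): [(46.3709, 18.0285) (45.7377, 0) (74.298, 0)]  |A|=257.4508
8. ⊥bis P7·P6 via (60.805,14.335): [(46.3709, 18.0285) (45.7377, 0) (74.298, 0)]  |A|=257.4508
9. canonical 3-gon: [(46.3709, 18.0285) (45.7377, 0) (74.298, 0)]
10. shoelace: 257.4508

Area of P7's cell: 257.4508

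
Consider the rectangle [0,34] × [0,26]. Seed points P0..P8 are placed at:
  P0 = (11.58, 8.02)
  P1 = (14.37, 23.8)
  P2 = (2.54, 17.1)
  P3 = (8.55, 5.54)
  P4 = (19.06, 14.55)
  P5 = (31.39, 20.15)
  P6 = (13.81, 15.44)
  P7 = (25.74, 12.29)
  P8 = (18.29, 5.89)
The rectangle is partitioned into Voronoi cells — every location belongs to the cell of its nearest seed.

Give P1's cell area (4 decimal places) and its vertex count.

Area of P1's cell: 94.6304 (5 vertices)

1. box [0,34]×[0,26]: [(0, 0) (34, 0) (34, 26) (0, 26)]
2. ⊥bis P1·P0 via (12.975,15.91): [(0, 18.2041) (34, 12.1927) (34, 26) (0, 26)]  |A|=367.2559
3. ⊥bis P1·P2 via (8.455,20.45): [(10.8094, 16.2929) (34, 12.1927) (34, 26) (5.3117, 26)]  |A|=299.3404
4. ⊥bis P1·P3 via (11.46,14.67): [(10.8094, 16.2929) (34, 12.1927) (34, 26) (5.3117, 26)]  |A|=299.3404
5. ⊥bis P1·P4 via (16.715,19.175): [(10.8094, 16.2929) (10.9735, 16.2639) (30.1758, 26) (5.3117, 26)]  |A|=121.7564
6. ⊥bis P1·P5 via (22.88,21.975): [(10.8094, 16.2929) (10.9735, 16.2639) (22.9584, 22.3406) (23.7432, 26) (5.3117, 26)]  |A|=109.9865
7. ⊥bis P1·P6 via (14.09,19.62): [(8.7214, 19.9796) (17.1839, 19.4128) (22.9584, 22.3406) (23.7432, 26) (5.3117, 26)]  |A|=94.6304
8. ⊥bis P1·P7 via (20.055,18.045): [(8.7214, 19.9796) (17.1839, 19.4128) (22.9584, 22.3406) (23.7432, 26) (5.3117, 26)]  |A|=94.6304
9. ⊥bis P1·P8 via (16.33,14.845): [(8.7214, 19.9796) (17.1839, 19.4128) (22.9584, 22.3406) (23.7432, 26) (5.3117, 26)]  |A|=94.6304
10. canonical 5-gon: [(8.7214, 19.9796) (17.1839, 19.4128) (22.9584, 22.3406) (23.7432, 26) (5.3117, 26)]
11. shoelace: 94.6304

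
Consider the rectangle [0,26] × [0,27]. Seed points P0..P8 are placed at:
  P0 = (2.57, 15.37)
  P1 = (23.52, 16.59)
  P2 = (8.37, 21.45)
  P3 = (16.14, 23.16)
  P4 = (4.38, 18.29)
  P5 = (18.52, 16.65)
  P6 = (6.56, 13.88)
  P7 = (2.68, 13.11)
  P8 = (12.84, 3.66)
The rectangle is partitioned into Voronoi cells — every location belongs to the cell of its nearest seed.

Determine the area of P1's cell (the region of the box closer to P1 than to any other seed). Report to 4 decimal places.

Area of P1's cell: 91.4014

1. box [0,26]×[0,27]: [(0, 0) (26, 0) (26, 27) (0, 27)]
2. ⊥bis P1·P0 via (13.045,15.98): [(13.9756, 0) (26, 0) (26, 27) (12.4033, 27)]  |A|=345.8857
3. ⊥bis P1·P2 via (15.945,19.02): [(13.3407, 10.9017) (13.9756, 0) (26, 0) (26, 27) (18.5049, 27)]  |A|=296.7726
4. ⊥bis P1·P3 via (19.83,19.875): [(14.1852, 13.5343) (13.3407, 10.9017) (13.9756, 0) (26, 0) (26, 26.8057)]  |A|=245.1615
5. ⊥bis P1·P4 via (13.95,17.44): [(14.1852, 13.5343) (13.3802, 11.0248) (13.352, 10.7076) (13.9756, 0) (26, 0) (26, 26.8057)]  |A|=245.157
6. ⊥bis P1·P5 via (21.02,16.62): [(21.0759, 21.2745) (20.8206, 0) (26, 0) (26, 26.8057)]  |A|=121.0924
7. ⊥bis P1·P6 via (15.04,15.235): [(21.0759, 21.2745) (20.8206, 0) (26, 0) (26, 26.8057)]  |A|=121.0924
8. ⊥bis P1·P7 via (13.1,14.85): [(21.0759, 21.2745) (20.8206, 0) (26, 0) (26, 26.8057)]  |A|=121.0924
9. ⊥bis P1·P8 via (18.18,10.125): [(21.0759, 21.2745) (20.915, 7.866) (26, 3.6658) (26, 26.8057)]  |A|=91.4014
10. canonical 4-gon: [(21.0759, 21.2745) (20.915, 7.866) (26, 3.6658) (26, 26.8057)]
11. shoelace: 91.4014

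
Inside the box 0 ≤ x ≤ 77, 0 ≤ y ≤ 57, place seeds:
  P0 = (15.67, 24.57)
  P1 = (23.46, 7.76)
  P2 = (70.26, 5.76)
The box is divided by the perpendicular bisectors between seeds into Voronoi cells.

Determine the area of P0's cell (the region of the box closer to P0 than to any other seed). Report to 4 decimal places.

1. box [0,77]×[0,57]: [(0, 0) (77, 0) (77, 57) (0, 57)]
2. ⊥bis P0·P1 via (19.565,16.165): [(0, 7.0983) (77, 42.7812) (77, 57) (0, 57)]  |A|=2468.6388
3. ⊥bis P0·P2 via (42.965,15.165): [(0, 7.0983) (47.8215, 29.2595) (57.38, 57) (0, 57)]  |A|=1989.0635
4. canonical 4-gon: [(0, 7.0983) (47.8215, 29.2595) (57.38, 57) (0, 57)]
5. shoelace: 1989.0635

Area of P0's cell: 1989.0635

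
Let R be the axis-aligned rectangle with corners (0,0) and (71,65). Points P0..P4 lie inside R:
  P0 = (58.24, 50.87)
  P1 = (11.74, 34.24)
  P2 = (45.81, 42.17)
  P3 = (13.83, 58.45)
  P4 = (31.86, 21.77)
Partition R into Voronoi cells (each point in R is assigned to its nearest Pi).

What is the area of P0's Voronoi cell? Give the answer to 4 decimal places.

Area of P0's cell: 727.3815

1. box [0,71]×[0,65]: [(0, 0) (71, 0) (71, 65) (0, 65)]
2. ⊥bis P0·P1 via (34.99,42.555): [(50.2091, 0) (71, 0) (71, 65) (26.9629, 65)]  |A|=2106.9091
3. ⊥bis P0·P2 via (52.025,46.52): [(71, 19.4097) (71, 65) (39.0905, 65)]  |A|=727.3815
4. ⊥bis P0·P3 via (36.035,54.66): [(71, 19.4097) (71, 65) (39.0905, 65)]  |A|=727.3815
5. ⊥bis P0·P4 via (45.05,36.32): [(71, 19.4097) (71, 65) (39.0905, 65)]  |A|=727.3815
6. canonical 3-gon: [(71, 19.4097) (71, 65) (39.0905, 65)]
7. shoelace: 727.3815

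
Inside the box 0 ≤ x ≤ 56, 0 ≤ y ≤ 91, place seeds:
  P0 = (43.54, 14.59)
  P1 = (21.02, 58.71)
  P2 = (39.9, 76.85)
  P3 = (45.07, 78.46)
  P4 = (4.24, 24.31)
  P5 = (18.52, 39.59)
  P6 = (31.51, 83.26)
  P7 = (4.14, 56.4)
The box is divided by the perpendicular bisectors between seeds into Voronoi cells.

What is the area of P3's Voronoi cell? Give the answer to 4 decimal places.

1. box [0,56]×[0,91]: [(0, 0) (56, 0) (56, 91) (0, 91)]
2. ⊥bis P3·P0 via (44.305,46.525): [(0, 47.5863) (56, 46.2448) (56, 91) (0, 91)]  |A|=2468.7273
3. ⊥bis P3·P1 via (33.045,68.585): [(51.2984, 46.3575) (56, 46.2448) (56, 91) (14.6377, 91)]  |A|=1028.4704
4. ⊥bis P3·P2 via (42.485,77.655): [(52.2384, 46.335) (56, 46.2448) (56, 91) (38.3292, 91)]  |A|=478.808
5. ⊥bis P3·P4 via (24.655,51.385): [(52.2384, 46.335) (56, 46.2448) (56, 91) (38.3292, 91)]  |A|=478.808
6. ⊥bis P3·P5 via (31.795,59.025): [(52.2384, 46.335) (56, 46.2448) (56, 91) (38.3292, 91)]  |A|=478.808
7. ⊥bis P3·P6 via (38.29,80.86): [(39.9907, 85.6646) (52.2384, 46.335) (56, 46.2448) (56, 91) (41.8794, 91)]  |A|=469.3372
8. ⊥bis P3·P7 via (24.605,67.43): [(39.9907, 85.6646) (52.2384, 46.335) (56, 46.2448) (56, 91) (41.8794, 91)]  |A|=469.3372
9. canonical 5-gon: [(39.9907, 85.6646) (52.2384, 46.335) (56, 46.2448) (56, 91) (41.8794, 91)]
10. shoelace: 469.3372

Area of P3's cell: 469.3372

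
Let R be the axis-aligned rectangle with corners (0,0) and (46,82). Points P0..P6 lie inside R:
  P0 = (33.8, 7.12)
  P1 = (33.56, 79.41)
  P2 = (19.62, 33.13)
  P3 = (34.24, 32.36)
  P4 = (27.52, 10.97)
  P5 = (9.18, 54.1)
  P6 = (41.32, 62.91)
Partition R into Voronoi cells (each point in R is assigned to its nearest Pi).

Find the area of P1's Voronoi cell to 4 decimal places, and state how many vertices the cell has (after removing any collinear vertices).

Area of P1's cell: 427.6564 (4 vertices)

1. box [0,46]×[0,82]: [(0, 0) (46, 0) (46, 82) (0, 82)]
2. ⊥bis P1·P0 via (33.68,43.265): [(0, 43.1532) (46, 43.3059) (46, 82) (0, 82)]  |A|=1783.441
3. ⊥bis P1·P2 via (26.59,56.27): [(0, 64.2792) (46, 50.4235) (46, 82) (0, 82)]  |A|=1133.8382
4. ⊥bis P1·P3 via (33.9,55.885): [(0, 64.2792) (28.1443, 55.8018) (46, 56.0599) (46, 82) (0, 82)]  |A|=1083.5177
5. ⊥bis P1·P4 via (30.54,45.19): [(0, 64.2792) (28.1443, 55.8018) (46, 56.0599) (46, 82) (0, 82)]  |A|=1083.5177
6. ⊥bis P1·P5 via (21.37,66.755): [(32.6731, 55.8673) (46, 56.0599) (46, 82) (5.5435, 82)]  |A|=701.4712
7. ⊥bis P1·P6 via (37.44,71.16): [(23.5693, 64.6365) (46, 75.1858) (46, 82) (5.5435, 82)]  |A|=427.6564
8. canonical 4-gon: [(23.5693, 64.6365) (46, 75.1858) (46, 82) (5.5435, 82)]
9. shoelace: 427.6564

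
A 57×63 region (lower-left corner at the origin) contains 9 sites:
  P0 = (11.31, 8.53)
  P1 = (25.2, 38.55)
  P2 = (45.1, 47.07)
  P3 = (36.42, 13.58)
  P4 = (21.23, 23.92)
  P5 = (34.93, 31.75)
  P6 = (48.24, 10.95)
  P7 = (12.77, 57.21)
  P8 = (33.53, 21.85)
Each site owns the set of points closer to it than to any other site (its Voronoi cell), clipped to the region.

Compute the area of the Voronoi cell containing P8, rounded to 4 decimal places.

Area of P8's cell: 154.6598

1. box [0,57]×[0,63]: [(0, 0) (57, 0) (57, 63) (0, 63)]
2. ⊥bis P8·P0 via (22.42,15.19): [(0, 52.5903) (31.5258, 0) (57, 0) (57, 63) (0, 63)]  |A|=2762.024
3. ⊥bis P8·P1 via (29.365,30.2): [(17.0919, 24.0782) (31.5258, 0) (57, 0) (57, 43.9844)]  |A|=1184.3527
4. ⊥bis P8·P2 via (39.315,34.46): [(38.5808, 34.7968) (17.0919, 24.0782) (31.5258, 0) (57, 0) (57, 26.3468)]  |A|=1021.9168
5. ⊥bis P8·P3 via (34.975,17.715): [(38.5808, 34.7968) (17.0919, 24.0782) (23.3431, 13.6502) (57, 25.4118) (57, 26.3468)]  |A|=420.4125
6. ⊥bis P8·P4 via (27.38,22.885): [(38.5808, 34.7968) (28.542, 29.7895) (25.981, 14.572) (57, 25.4118) (57, 26.3468)]  |A|=323.9699
7. ⊥bis P8·P5 via (34.23,26.8): [(28.1828, 27.6552) (25.981, 14.572) (53.2683, 24.1077)]  |A|=168.0047
8. ⊥bis P8·P6 via (40.885,16.4): [(47.2292, 24.9617) (28.1828, 27.6552) (25.981, 14.572) (44.265, 20.9614)]  |A|=154.6598
9. ⊥bis P8·P7 via (23.15,39.53): [(47.2292, 24.9617) (28.1828, 27.6552) (25.981, 14.572) (44.265, 20.9614)]  |A|=154.6598
10. canonical 4-gon: [(47.2292, 24.9617) (28.1828, 27.6552) (25.981, 14.572) (44.265, 20.9614)]
11. shoelace: 154.6598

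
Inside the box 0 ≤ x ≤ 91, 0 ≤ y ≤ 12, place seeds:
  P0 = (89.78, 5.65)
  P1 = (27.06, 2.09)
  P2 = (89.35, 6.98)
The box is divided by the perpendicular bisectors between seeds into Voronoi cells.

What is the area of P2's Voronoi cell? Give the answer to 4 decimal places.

1. box [0,91]×[0,12]: [(0, 0) (91, 0) (91, 12) (0, 12)]
2. ⊥bis P2·P0 via (89.565,6.315): [(0, 0) (70.0326, 0) (91, 6.7789) (91, 12) (0, 12)]  |A|=1020.9314
3. ⊥bis P2·P1 via (58.205,4.535): [(58.561, 0) (70.0326, 0) (91, 6.7789) (91, 12) (57.619, 12)]  |A|=323.8515
4. canonical 5-gon: [(58.561, 0) (70.0326, 0) (91, 6.7789) (91, 12) (57.619, 12)]
5. shoelace: 323.8515

Area of P2's cell: 323.8515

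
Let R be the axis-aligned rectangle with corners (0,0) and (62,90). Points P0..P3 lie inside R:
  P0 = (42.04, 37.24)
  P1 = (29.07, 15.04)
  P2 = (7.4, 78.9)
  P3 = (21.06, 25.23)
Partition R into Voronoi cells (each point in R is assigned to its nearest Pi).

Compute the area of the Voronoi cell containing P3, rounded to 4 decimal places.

Area of P3's cell: 1098.1738

1. box [0,62]×[0,90]: [(0, 0) (62, 0) (62, 90) (0, 90)]
2. ⊥bis P3·P0 via (31.55,31.235): [(0, 86.349) (0, 0) (49.4305, 0)]  |A|=2134.1357
3. ⊥bis P3·P1 via (25.065,20.135): [(33.9197, 27.0954) (0, 86.349) (0, 0.4323)]  |A|=1457.1353
4. ⊥bis P3·P2 via (14.23,52.065): [(33.9197, 27.0954) (18.9397, 53.2637) (0, 48.4432) (0, 0.4323)]  |A|=1098.1738
5. canonical 4-gon: [(33.9197, 27.0954) (18.9397, 53.2637) (0, 48.4432) (0, 0.4323)]
6. shoelace: 1098.1738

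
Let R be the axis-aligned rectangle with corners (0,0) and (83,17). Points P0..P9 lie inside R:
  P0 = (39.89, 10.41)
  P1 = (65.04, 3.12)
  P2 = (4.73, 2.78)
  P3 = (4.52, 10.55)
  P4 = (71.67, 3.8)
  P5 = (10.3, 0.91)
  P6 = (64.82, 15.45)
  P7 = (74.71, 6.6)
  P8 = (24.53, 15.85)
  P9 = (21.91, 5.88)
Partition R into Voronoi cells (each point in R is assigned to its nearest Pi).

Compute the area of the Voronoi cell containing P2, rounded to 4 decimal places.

Area of P2's cell: 53.4040

1. box [0,83]×[0,17]: [(0, 0) (83, 0) (83, 17) (0, 17)]
2. ⊥bis P2·P0 via (22.31,6.595): [(0, 0) (23.7412, 0) (20.052, 17) (0, 17)]  |A|=372.2422
3. ⊥bis P2·P1 via (34.885,2.95): [(0, 0) (23.7412, 0) (20.052, 17) (0, 17)]  |A|=372.2422
4. ⊥bis P2·P3 via (4.625,6.665): [(0, 6.54) (0, 0) (23.7412, 0) (22.1918, 7.1398)]  |A|=157.3204
5. ⊥bis P2·P4 via (38.2,3.29): [(0, 6.54) (0, 0) (23.7412, 0) (22.1918, 7.1398)]  |A|=157.3204
6. ⊥bis P2·P5 via (7.515,1.845): [(9.1745, 6.788) (0, 6.54) (0, 0) (6.8956, 0)]  |A|=53.404
7. ⊥bis P2·P6 via (34.775,9.115): [(9.1745, 6.788) (0, 6.54) (0, 0) (6.8956, 0)]  |A|=53.404
8. ⊥bis P2·P7 via (39.72,4.69): [(9.1745, 6.788) (0, 6.54) (0, 0) (6.8956, 0)]  |A|=53.404
9. ⊥bis P2·P8 via (14.63,9.315): [(9.1745, 6.788) (0, 6.54) (0, 0) (6.8956, 0)]  |A|=53.404
10. ⊥bis P2·P9 via (13.32,4.33): [(9.1745, 6.788) (0, 6.54) (0, 0) (6.8956, 0)]  |A|=53.404
11. canonical 4-gon: [(9.1745, 6.788) (0, 6.54) (0, 0) (6.8956, 0)]
12. shoelace: 53.404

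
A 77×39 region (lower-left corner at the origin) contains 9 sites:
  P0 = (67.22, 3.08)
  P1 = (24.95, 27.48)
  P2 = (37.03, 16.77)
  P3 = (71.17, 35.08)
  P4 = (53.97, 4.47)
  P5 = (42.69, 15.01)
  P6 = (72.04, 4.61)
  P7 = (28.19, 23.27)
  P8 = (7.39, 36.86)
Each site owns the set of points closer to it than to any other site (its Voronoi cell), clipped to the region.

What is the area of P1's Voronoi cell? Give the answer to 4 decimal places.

Area of P1's cell: 390.7940

1. box [0,77]×[0,39]: [(0, 0) (77, 0) (77, 39) (0, 39)]
2. ⊥bis P1·P0 via (46.085,15.28): [(0, 0) (37.2647, 0) (59.7772, 39) (0, 39)]  |A|=1892.3174
3. ⊥bis P1·P2 via (30.99,22.125): [(0, 0) (11.3742, 0) (45.9512, 39) (0, 39)]  |A|=1117.8454
4. ⊥bis P1·P3 via (48.06,31.28): [(0, 0) (11.3742, 0) (45.9512, 39) (0, 39)]  |A|=1117.8454
5. ⊥bis P1·P4 via (39.46,15.975): [(0, 0) (11.3742, 0) (45.9512, 39) (0, 39)]  |A|=1117.8454
6. ⊥bis P1·P5 via (33.82,21.245): [(0, 0) (11.3742, 0) (45.9512, 39) (0, 39)]  |A|=1117.8454
7. ⊥bis P1·P6 via (48.495,16.045): [(0, 0) (11.3742, 0) (45.9512, 39) (0, 39)]  |A|=1117.8454
8. ⊥bis P1·P7 via (26.57,25.375): [(0, 4.9268) (44.2741, 39) (0, 39)]  |A|=754.2793
9. ⊥bis P1·P8 via (16.17,32.17): [(2.7467, 7.0407) (44.2741, 39) (19.8184, 39)]  |A|=390.794
10. canonical 3-gon: [(2.7467, 7.0407) (44.2741, 39) (19.8184, 39)]
11. shoelace: 390.794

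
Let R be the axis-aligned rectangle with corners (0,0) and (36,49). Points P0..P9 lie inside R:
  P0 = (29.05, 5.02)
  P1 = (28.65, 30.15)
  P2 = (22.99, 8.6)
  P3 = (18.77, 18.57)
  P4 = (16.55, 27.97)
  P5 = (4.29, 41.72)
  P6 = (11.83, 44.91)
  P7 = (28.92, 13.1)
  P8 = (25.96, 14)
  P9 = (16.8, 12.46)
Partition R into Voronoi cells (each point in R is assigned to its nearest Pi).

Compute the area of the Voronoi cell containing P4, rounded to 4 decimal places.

Area of P4's cell: 266.3018

1. box [0,36]×[0,49]: [(0, 0) (36, 0) (36, 49) (0, 49)]
2. ⊥bis P4·P0 via (22.8,16.495): [(0, 4.0767) (36, 23.6845) (36, 49) (0, 49)]  |A|=1264.2976
3. ⊥bis P4·P1 via (22.6,29.06): [(0, 4.0767) (24.6794, 17.5186) (19.0075, 49) (0, 49)]  |A|=853.5304
4. ⊥bis P4·P2 via (19.77,18.285): [(0, 11.712) (24.2716, 19.7817) (19.0075, 49) (0, 49)]  |A|=730.2039
5. ⊥bis P4·P3 via (17.66,23.27): [(0, 19.0992) (23.399, 24.6254) (19.0075, 49) (0, 49)]  |A|=581.4739
6. ⊥bis P4·P5 via (10.42,34.845): [(0, 25.5541) (0, 19.0992) (23.399, 24.6254) (20.0162, 43.4013)]  |A|=293.6171
7. ⊥bis P4·P6 via (14.19,36.44): [(11.3083, 35.6371) (0, 25.5541) (0, 19.0992) (23.399, 24.6254) (20.9319, 38.3185)]  |A|=267.9319
8. ⊥bis P4·P7 via (22.735,20.535): [(11.3083, 35.6371) (0, 25.5541) (0, 19.0992) (23.399, 24.6254) (20.9319, 38.3185)]  |A|=267.9319
9. ⊥bis P4·P8 via (21.255,20.985): [(11.3083, 35.6371) (0, 25.5541) (0, 19.0992) (23.399, 24.6254) (20.9319, 38.3185)]  |A|=267.9319
10. ⊥bis P4·P9 via (16.675,20.215): [(11.3083, 35.6371) (0, 25.5541) (0, 19.9462) (3.849, 20.0083) (23.399, 24.6254) (20.9319, 38.3185)]  |A|=266.3018
11. canonical 6-gon: [(11.3083, 35.6371) (0, 25.5541) (0, 19.9462) (3.849, 20.0083) (23.399, 24.6254) (20.9319, 38.3185)]
12. shoelace: 266.3018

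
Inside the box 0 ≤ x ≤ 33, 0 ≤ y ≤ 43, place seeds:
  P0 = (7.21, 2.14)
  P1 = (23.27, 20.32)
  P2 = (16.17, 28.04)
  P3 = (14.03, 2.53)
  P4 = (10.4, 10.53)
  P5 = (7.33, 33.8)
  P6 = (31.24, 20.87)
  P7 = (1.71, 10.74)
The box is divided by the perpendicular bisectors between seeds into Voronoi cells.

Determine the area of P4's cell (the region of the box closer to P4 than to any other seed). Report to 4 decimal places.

Area of P4's cell: 147.8965

1. box [0,33]×[0,43]: [(0, 0) (33, 0) (33, 43) (0, 43)]
2. ⊥bis P4·P0 via (8.805,6.335): [(0, 9.6828) (25.4666, 0) (33, 0) (33, 43) (0, 43)]  |A|=1295.7059
3. ⊥bis P4·P1 via (16.835,15.425): [(0, 37.5564) (0, 9.6828) (25.4666, 0) (28.5685, 0)]  |A|=413.1719
4. ⊥bis P4·P2 via (13.285,19.285): [(14.1041, 19.0151) (0, 23.6628) (0, 9.6828) (25.4666, 0) (28.5685, 0)]  |A|=315.1933
5. ⊥bis P4·P3 via (12.215,6.53): [(20.6796, 10.3708) (14.1041, 19.0151) (0, 23.6628) (0, 9.6828) (10.4265, 5.7185)]  |A|=234.8066
6. ⊥bis P4·P5 via (8.865,22.165): [(20.6796, 10.3708) (14.1041, 19.0151) (5.7802, 21.758) (0, 20.9954) (0, 9.6828) (10.4265, 5.7185)]  |A|=227.0978
7. ⊥bis P4·P6 via (20.82,15.7): [(20.6796, 10.3708) (14.1041, 19.0151) (5.7802, 21.758) (0, 20.9954) (0, 9.6828) (10.4265, 5.7185)]  |A|=227.0978
8. ⊥bis P4·P7 via (6.055,10.635): [(20.6796, 10.3708) (14.1041, 19.0151) (6.3195, 21.5803) (5.9771, 7.4102) (10.4265, 5.7185)]  |A|=147.8965
9. canonical 5-gon: [(20.6796, 10.3708) (14.1041, 19.0151) (6.3195, 21.5803) (5.9771, 7.4102) (10.4265, 5.7185)]
10. shoelace: 147.8965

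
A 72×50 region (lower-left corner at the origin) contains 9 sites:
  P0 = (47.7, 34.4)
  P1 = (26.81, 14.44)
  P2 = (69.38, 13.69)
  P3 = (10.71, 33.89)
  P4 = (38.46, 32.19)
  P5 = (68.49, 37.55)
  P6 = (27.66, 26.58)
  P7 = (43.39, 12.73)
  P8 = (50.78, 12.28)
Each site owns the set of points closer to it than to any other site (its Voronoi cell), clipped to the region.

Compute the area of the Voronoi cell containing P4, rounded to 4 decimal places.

1. box [0,72]×[0,50]: [(0, 0) (72, 0) (72, 50) (0, 50)]
2. ⊥bis P4·P0 via (43.08,33.295): [(0, 0) (51.0434, 0) (39.0845, 50) (0, 50)]  |A|=2253.1989
3. ⊥bis P4·P1 via (32.635,23.315): [(0, 44.7346) (47.8565, 13.3246) (39.0845, 50) (0, 50)]  |A|=842.7132
4. ⊥bis P4·P2 via (53.92,22.94): [(0, 44.7346) (47.8565, 13.3246) (39.0845, 50) (0, 50)]  |A|=842.7132
5. ⊥bis P4·P3 via (24.585,33.04): [(24.3234, 28.7702) (47.8565, 13.3246) (39.0845, 50) (25.624, 50)]  |A|=506.6807
6. ⊥bis P4·P5 via (53.475,34.87): [(24.3234, 28.7702) (47.8565, 13.3246) (39.0845, 50) (25.624, 50)]  |A|=506.6807
7. ⊥bis P4·P6 via (33.06,29.385): [(25.2788, 44.3649) (38.0639, 19.7518) (47.8565, 13.3246) (39.0845, 50) (25.624, 50)]  |A|=395.2335
8. ⊥bis P4·P7 via (40.925,22.46): [(25.2788, 44.3649) (37.1535, 21.5045) (45.4003, 23.5938) (39.0845, 50) (25.624, 50)]  |A|=344.6675
9. ⊥bis P4·P8 via (44.62,22.235): [(25.2788, 44.3649) (37.1535, 21.5045) (45.4003, 23.5938) (39.0845, 50) (25.624, 50)]  |A|=344.6675
10. canonical 5-gon: [(25.2788, 44.3649) (37.1535, 21.5045) (45.4003, 23.5938) (39.0845, 50) (25.624, 50)]
11. shoelace: 344.6675

Area of P4's cell: 344.6675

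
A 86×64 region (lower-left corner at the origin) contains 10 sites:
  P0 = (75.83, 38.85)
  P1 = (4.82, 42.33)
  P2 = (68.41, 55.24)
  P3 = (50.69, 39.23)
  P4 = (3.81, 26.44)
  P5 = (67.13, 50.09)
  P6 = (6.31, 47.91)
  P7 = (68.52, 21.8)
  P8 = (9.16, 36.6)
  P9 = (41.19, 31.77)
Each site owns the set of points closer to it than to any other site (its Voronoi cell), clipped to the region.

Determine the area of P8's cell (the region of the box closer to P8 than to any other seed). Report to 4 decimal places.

1. box [0,86]×[0,64]: [(0, 0) (86, 0) (86, 64) (0, 64)]
2. ⊥bis P8·P0 via (42.495,37.725): [(0, 0) (43.7682, 0) (41.6083, 64) (0, 64)]  |A|=2732.0454
3. ⊥bis P8·P1 via (6.99,39.465): [(0, 34.1707) (0, 0) (43.7682, 0) (41.6083, 64) (39.383, 64)]  |A|=2144.6611
4. ⊥bis P8·P2 via (38.785,45.92): [(34.3067, 60.1551) (0, 34.1707) (0, 0) (43.7682, 0) (42.631, 33.6949)]  |A|=2027.7788
5. ⊥bis P8·P3 via (29.925,37.915): [(28.7816, 55.9703) (0, 34.1707) (0, 0) (32.3261, 0)]  |A|=1396.3934
6. ⊥bis P8·P4 via (6.485,31.52): [(31.1526, 18.5307) (28.7816, 55.9703) (0.5952, 34.6214)]  |A|=552.9538
7. ⊥bis P8·P5 via (38.145,43.345): [(31.1526, 18.5307) (28.7816, 55.9703) (0.5952, 34.6214)]  |A|=552.9538
8. ⊥bis P8·P6 via (7.735,42.255): [(31.1526, 18.5307) (29.3059, 47.6906) (12.1386, 43.3647) (0.5952, 34.6214)]  |A|=480.7499
9. ⊥bis P8·P7 via (38.84,29.2): [(31.1526, 18.5307) (29.3059, 47.6906) (12.1386, 43.3647) (0.5952, 34.6214)]  |A|=480.7499
10. ⊥bis P8·P9 via (25.175,34.185): [(23.4278, 22.5984) (27.1289, 47.1421) (12.1386, 43.3647) (0.5952, 34.6214)]  |A|=346.1771
11. canonical 4-gon: [(23.4278, 22.5984) (27.1289, 47.1421) (12.1386, 43.3647) (0.5952, 34.6214)]
12. shoelace: 346.1771

Area of P8's cell: 346.1771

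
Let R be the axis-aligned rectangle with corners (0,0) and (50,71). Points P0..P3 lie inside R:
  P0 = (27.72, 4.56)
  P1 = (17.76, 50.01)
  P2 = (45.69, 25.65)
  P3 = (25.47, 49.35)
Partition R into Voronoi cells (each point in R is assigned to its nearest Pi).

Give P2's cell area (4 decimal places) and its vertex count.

Area of P2's cell: 621.1415 (3 vertices)

1. box [0,50]×[0,71]: [(0, 0) (50, 0) (50, 71) (0, 71)]
2. ⊥bis P2·P0 via (36.705,15.105): [(0, 46.38) (50, 3.7768) (50, 71) (0, 71)]  |A|=2296.0804
3. ⊥bis P2·P1 via (31.725,37.83): [(22.4777, 27.2275) (50, 3.7768) (50, 58.7832)]  |A|=756.9506
4. ⊥bis P2·P3 via (35.58,37.5): [(23.009, 26.7749) (50, 3.7768) (50, 49.8026)]  |A|=621.1415
5. canonical 3-gon: [(23.009, 26.7749) (50, 3.7768) (50, 49.8026)]
6. shoelace: 621.1415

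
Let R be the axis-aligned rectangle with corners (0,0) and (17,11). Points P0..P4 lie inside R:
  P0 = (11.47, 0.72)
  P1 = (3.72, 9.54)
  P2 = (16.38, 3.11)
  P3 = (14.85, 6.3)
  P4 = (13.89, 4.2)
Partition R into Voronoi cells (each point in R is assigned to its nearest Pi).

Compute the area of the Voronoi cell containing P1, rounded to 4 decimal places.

Area of P1's cell: 77.9438

1. box [0,17]×[0,11]: [(0, 0) (17, 0) (17, 11) (0, 11)]
2. ⊥bis P1·P0 via (7.595,5.13): [(0, 0) (1.7567, 0) (14.2754, 11) (0, 11)]  |A|=88.1769
3. ⊥bis P1·P2 via (10.05,6.325): [(0, 0) (1.7567, 0) (10.9326, 8.0627) (12.4244, 11) (0, 11)]  |A|=85.4584
4. ⊥bis P1·P3 via (9.285,7.92): [(0, 0) (1.7567, 0) (8.7745, 6.1664) (10.1816, 11) (0, 11)]  |A|=78.283
5. ⊥bis P1·P4 via (8.805,6.87): [(0, 0) (1.7567, 0) (8.1452, 5.6135) (9.1963, 7.6151) (10.1816, 11) (0, 11)]  |A|=77.9438
6. canonical 6-gon: [(0, 0) (1.7567, 0) (8.1452, 5.6135) (9.1963, 7.6151) (10.1816, 11) (0, 11)]
7. shoelace: 77.9438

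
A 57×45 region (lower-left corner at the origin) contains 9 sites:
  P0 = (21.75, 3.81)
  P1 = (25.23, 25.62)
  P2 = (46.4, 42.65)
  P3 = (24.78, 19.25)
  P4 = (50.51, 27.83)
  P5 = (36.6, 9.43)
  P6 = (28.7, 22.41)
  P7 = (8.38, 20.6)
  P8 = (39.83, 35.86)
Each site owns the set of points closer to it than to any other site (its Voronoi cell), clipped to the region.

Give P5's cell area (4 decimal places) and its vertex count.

Area of P5's cell: 432.7769 (6 vertices)

1. box [0,57]×[0,45]: [(0, 0) (57, 0) (57, 45) (0, 45)]
2. ⊥bis P5·P0 via (29.175,6.62): [(31.6803, 0) (57, 0) (57, 45) (14.65, 45)]  |A|=1522.5662
3. ⊥bis P5·P1 via (30.915,17.525): [(26.2799, 14.2698) (31.6803, 0) (57, 0) (57, 35.8441)]  |A|=731.221
4. ⊥bis P5·P2 via (41.5,26.04): [(42.5842, 25.7201) (26.2799, 14.2698) (31.6803, 0) (57, 0) (57, 21.4675)]  |A|=627.5958
5. ⊥bis P5·P3 via (30.69,14.34): [(42.5842, 25.7201) (36.7273, 21.6069) (27.6419, 10.6711) (31.6803, 0) (57, 0) (57, 21.4675)]  |A|=603.8005
6. ⊥bis P5·P4 via (43.555,18.63): [(38.2255, 22.659) (36.7273, 21.6069) (27.6419, 10.6711) (31.6803, 0) (57, 0) (57, 8.4659)]  |A|=450.4186
7. ⊥bis P5·P6 via (32.65,15.92): [(40.6772, 20.8056) (31.3405, 15.123) (27.6419, 10.6711) (31.6803, 0) (57, 0) (57, 8.4659)]  |A|=432.7769
8. ⊥bis P5·P7 via (22.49,15.015): [(40.6772, 20.8056) (31.3405, 15.123) (27.6419, 10.6711) (31.6803, 0) (57, 0) (57, 8.4659)]  |A|=432.7769
9. ⊥bis P5·P8 via (38.215,22.645): [(40.6772, 20.8056) (31.3405, 15.123) (27.6419, 10.6711) (31.6803, 0) (57, 0) (57, 8.4659)]  |A|=432.7769
10. canonical 6-gon: [(40.6772, 20.8056) (31.3405, 15.123) (27.6419, 10.6711) (31.6803, 0) (57, 0) (57, 8.4659)]
11. shoelace: 432.7769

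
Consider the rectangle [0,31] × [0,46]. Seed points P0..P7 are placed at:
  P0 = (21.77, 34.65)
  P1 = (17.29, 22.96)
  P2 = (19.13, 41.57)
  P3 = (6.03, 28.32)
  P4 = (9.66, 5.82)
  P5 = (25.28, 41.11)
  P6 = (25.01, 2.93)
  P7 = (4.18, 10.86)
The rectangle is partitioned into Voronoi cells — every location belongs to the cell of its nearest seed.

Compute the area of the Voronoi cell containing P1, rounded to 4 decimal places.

1. box [0,31]×[0,46]: [(0, 0) (31, 0) (31, 46) (0, 46)]
2. ⊥bis P1·P0 via (19.53,28.805): [(0, 36.2896) (0, 0) (31, 0) (31, 24.4093)]  |A|=940.8324
3. ⊥bis P1·P2 via (18.21,32.265): [(7.8214, 33.2921) (0, 34.0655) (0, 0) (31, 0) (31, 24.4093)]  |A|=932.1346
4. ⊥bis P1·P3 via (11.66,25.64): [(14.1484, 30.8674) (0, 1.1453) (0, 0) (31, 0) (31, 24.4093)]  |A|=692.2155
5. ⊥bis P1·P4 via (13.475,14.39): [(14.1484, 30.8674) (7.5585, 17.0238) (31, 6.5886) (31, 24.4093)]  |A|=346.7951
6. ⊥bis P1·P5 via (21.285,32.035): [(14.1484, 30.8674) (7.5585, 17.0238) (31, 6.5886) (31, 24.4093)]  |A|=346.7951
7. ⊥bis P1·P6 via (21.15,12.945): [(14.1484, 30.8674) (7.5585, 17.0238) (18.7763, 12.0301) (31, 16.7414) (31, 24.4093)]  |A|=284.7425
8. ⊥bis P1·P7 via (10.735,16.91): [(14.1484, 30.8674) (8.6036, 19.2193) (12.772, 14.7029) (18.7763, 12.0301) (31, 16.7414) (31, 24.4093)]  |A|=277.8065
9. canonical 6-gon: [(14.1484, 30.8674) (8.6036, 19.2193) (12.772, 14.7029) (18.7763, 12.0301) (31, 16.7414) (31, 24.4093)]
10. shoelace: 277.8065

Area of P1's cell: 277.8065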